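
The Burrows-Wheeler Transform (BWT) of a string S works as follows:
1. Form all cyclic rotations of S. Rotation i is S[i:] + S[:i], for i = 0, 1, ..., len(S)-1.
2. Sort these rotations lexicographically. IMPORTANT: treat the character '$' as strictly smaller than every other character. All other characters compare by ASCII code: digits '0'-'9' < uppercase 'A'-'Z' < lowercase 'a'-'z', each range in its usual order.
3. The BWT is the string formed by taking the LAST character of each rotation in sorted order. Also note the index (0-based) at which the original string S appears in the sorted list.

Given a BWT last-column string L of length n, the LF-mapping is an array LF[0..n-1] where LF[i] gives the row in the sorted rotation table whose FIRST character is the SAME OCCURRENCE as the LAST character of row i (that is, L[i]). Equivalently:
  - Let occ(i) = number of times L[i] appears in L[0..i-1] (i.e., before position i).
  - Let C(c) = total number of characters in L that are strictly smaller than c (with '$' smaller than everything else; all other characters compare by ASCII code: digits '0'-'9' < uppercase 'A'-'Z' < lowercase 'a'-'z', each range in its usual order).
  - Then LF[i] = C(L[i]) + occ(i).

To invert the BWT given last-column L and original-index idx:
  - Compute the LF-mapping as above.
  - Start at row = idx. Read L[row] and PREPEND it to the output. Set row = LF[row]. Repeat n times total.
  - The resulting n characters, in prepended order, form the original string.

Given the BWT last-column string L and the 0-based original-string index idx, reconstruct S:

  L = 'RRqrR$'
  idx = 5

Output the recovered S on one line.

Answer: rRqRR$

Derivation:
LF mapping: 1 2 4 5 3 0
Walk LF starting at row 5, prepending L[row]:
  step 1: row=5, L[5]='$', prepend. Next row=LF[5]=0
  step 2: row=0, L[0]='R', prepend. Next row=LF[0]=1
  step 3: row=1, L[1]='R', prepend. Next row=LF[1]=2
  step 4: row=2, L[2]='q', prepend. Next row=LF[2]=4
  step 5: row=4, L[4]='R', prepend. Next row=LF[4]=3
  step 6: row=3, L[3]='r', prepend. Next row=LF[3]=5
Reversed output: rRqRR$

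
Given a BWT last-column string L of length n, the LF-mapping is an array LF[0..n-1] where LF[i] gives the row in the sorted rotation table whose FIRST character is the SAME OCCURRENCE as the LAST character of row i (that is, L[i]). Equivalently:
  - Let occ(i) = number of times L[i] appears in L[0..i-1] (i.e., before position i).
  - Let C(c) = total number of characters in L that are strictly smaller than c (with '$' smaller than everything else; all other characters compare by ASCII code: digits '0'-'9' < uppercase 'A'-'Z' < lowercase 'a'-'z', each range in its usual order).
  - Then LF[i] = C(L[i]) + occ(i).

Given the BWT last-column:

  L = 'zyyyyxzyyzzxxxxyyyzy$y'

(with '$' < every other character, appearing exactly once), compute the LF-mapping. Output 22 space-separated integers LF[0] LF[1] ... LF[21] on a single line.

Char counts: '$':1, 'x':5, 'y':11, 'z':5
C (first-col start): C('$')=0, C('x')=1, C('y')=6, C('z')=17
L[0]='z': occ=0, LF[0]=C('z')+0=17+0=17
L[1]='y': occ=0, LF[1]=C('y')+0=6+0=6
L[2]='y': occ=1, LF[2]=C('y')+1=6+1=7
L[3]='y': occ=2, LF[3]=C('y')+2=6+2=8
L[4]='y': occ=3, LF[4]=C('y')+3=6+3=9
L[5]='x': occ=0, LF[5]=C('x')+0=1+0=1
L[6]='z': occ=1, LF[6]=C('z')+1=17+1=18
L[7]='y': occ=4, LF[7]=C('y')+4=6+4=10
L[8]='y': occ=5, LF[8]=C('y')+5=6+5=11
L[9]='z': occ=2, LF[9]=C('z')+2=17+2=19
L[10]='z': occ=3, LF[10]=C('z')+3=17+3=20
L[11]='x': occ=1, LF[11]=C('x')+1=1+1=2
L[12]='x': occ=2, LF[12]=C('x')+2=1+2=3
L[13]='x': occ=3, LF[13]=C('x')+3=1+3=4
L[14]='x': occ=4, LF[14]=C('x')+4=1+4=5
L[15]='y': occ=6, LF[15]=C('y')+6=6+6=12
L[16]='y': occ=7, LF[16]=C('y')+7=6+7=13
L[17]='y': occ=8, LF[17]=C('y')+8=6+8=14
L[18]='z': occ=4, LF[18]=C('z')+4=17+4=21
L[19]='y': occ=9, LF[19]=C('y')+9=6+9=15
L[20]='$': occ=0, LF[20]=C('$')+0=0+0=0
L[21]='y': occ=10, LF[21]=C('y')+10=6+10=16

Answer: 17 6 7 8 9 1 18 10 11 19 20 2 3 4 5 12 13 14 21 15 0 16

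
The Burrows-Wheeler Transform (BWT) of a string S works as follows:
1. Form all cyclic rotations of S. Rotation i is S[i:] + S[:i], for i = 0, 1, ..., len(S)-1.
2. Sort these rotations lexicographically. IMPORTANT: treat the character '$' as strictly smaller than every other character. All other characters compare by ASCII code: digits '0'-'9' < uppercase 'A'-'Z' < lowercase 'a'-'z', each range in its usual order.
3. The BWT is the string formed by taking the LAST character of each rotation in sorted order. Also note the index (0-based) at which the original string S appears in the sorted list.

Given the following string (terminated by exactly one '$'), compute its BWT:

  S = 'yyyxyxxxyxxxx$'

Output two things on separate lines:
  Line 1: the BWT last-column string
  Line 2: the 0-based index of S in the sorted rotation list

All 14 rotations (rotation i = S[i:]+S[:i]):
  rot[0] = yyyxyxxxyxxxx$
  rot[1] = yyxyxxxyxxxx$y
  rot[2] = yxyxxxyxxxx$yy
  rot[3] = xyxxxyxxxx$yyy
  rot[4] = yxxxyxxxx$yyyx
  rot[5] = xxxyxxxx$yyyxy
  rot[6] = xxyxxxx$yyyxyx
  rot[7] = xyxxxx$yyyxyxx
  rot[8] = yxxxx$yyyxyxxx
  rot[9] = xxxx$yyyxyxxxy
  rot[10] = xxx$yyyxyxxxyx
  rot[11] = xx$yyyxyxxxyxx
  rot[12] = x$yyyxyxxxyxxx
  rot[13] = $yyyxyxxxyxxxx
Sorted (with $ < everything):
  sorted[0] = $yyyxyxxxyxxxx  (last char: 'x')
  sorted[1] = x$yyyxyxxxyxxx  (last char: 'x')
  sorted[2] = xx$yyyxyxxxyxx  (last char: 'x')
  sorted[3] = xxx$yyyxyxxxyx  (last char: 'x')
  sorted[4] = xxxx$yyyxyxxxy  (last char: 'y')
  sorted[5] = xxxyxxxx$yyyxy  (last char: 'y')
  sorted[6] = xxyxxxx$yyyxyx  (last char: 'x')
  sorted[7] = xyxxxx$yyyxyxx  (last char: 'x')
  sorted[8] = xyxxxyxxxx$yyy  (last char: 'y')
  sorted[9] = yxxxx$yyyxyxxx  (last char: 'x')
  sorted[10] = yxxxyxxxx$yyyx  (last char: 'x')
  sorted[11] = yxyxxxyxxxx$yy  (last char: 'y')
  sorted[12] = yyxyxxxyxxxx$y  (last char: 'y')
  sorted[13] = yyyxyxxxyxxxx$  (last char: '$')
Last column: xxxxyyxxyxxyy$
Original string S is at sorted index 13

Answer: xxxxyyxxyxxyy$
13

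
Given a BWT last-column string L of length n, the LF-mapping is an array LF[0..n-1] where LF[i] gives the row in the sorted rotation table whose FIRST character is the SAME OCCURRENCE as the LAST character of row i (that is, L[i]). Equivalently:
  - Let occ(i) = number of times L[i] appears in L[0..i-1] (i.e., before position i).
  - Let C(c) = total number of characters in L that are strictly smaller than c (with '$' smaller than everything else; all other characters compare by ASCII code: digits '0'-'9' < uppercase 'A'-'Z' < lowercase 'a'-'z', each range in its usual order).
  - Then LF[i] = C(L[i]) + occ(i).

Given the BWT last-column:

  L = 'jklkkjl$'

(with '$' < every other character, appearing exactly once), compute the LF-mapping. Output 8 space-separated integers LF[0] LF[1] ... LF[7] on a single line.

Answer: 1 3 6 4 5 2 7 0

Derivation:
Char counts: '$':1, 'j':2, 'k':3, 'l':2
C (first-col start): C('$')=0, C('j')=1, C('k')=3, C('l')=6
L[0]='j': occ=0, LF[0]=C('j')+0=1+0=1
L[1]='k': occ=0, LF[1]=C('k')+0=3+0=3
L[2]='l': occ=0, LF[2]=C('l')+0=6+0=6
L[3]='k': occ=1, LF[3]=C('k')+1=3+1=4
L[4]='k': occ=2, LF[4]=C('k')+2=3+2=5
L[5]='j': occ=1, LF[5]=C('j')+1=1+1=2
L[6]='l': occ=1, LF[6]=C('l')+1=6+1=7
L[7]='$': occ=0, LF[7]=C('$')+0=0+0=0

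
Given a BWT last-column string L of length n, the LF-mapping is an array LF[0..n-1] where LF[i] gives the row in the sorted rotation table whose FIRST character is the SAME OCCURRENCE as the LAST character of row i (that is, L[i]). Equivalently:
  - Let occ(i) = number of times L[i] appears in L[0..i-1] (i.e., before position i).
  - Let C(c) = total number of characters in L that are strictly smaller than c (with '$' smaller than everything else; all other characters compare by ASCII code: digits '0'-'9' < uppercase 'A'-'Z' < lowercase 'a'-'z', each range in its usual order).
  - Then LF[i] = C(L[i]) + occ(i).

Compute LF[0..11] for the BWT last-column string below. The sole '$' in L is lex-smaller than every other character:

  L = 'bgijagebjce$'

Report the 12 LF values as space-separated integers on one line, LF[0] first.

Char counts: '$':1, 'a':1, 'b':2, 'c':1, 'e':2, 'g':2, 'i':1, 'j':2
C (first-col start): C('$')=0, C('a')=1, C('b')=2, C('c')=4, C('e')=5, C('g')=7, C('i')=9, C('j')=10
L[0]='b': occ=0, LF[0]=C('b')+0=2+0=2
L[1]='g': occ=0, LF[1]=C('g')+0=7+0=7
L[2]='i': occ=0, LF[2]=C('i')+0=9+0=9
L[3]='j': occ=0, LF[3]=C('j')+0=10+0=10
L[4]='a': occ=0, LF[4]=C('a')+0=1+0=1
L[5]='g': occ=1, LF[5]=C('g')+1=7+1=8
L[6]='e': occ=0, LF[6]=C('e')+0=5+0=5
L[7]='b': occ=1, LF[7]=C('b')+1=2+1=3
L[8]='j': occ=1, LF[8]=C('j')+1=10+1=11
L[9]='c': occ=0, LF[9]=C('c')+0=4+0=4
L[10]='e': occ=1, LF[10]=C('e')+1=5+1=6
L[11]='$': occ=0, LF[11]=C('$')+0=0+0=0

Answer: 2 7 9 10 1 8 5 3 11 4 6 0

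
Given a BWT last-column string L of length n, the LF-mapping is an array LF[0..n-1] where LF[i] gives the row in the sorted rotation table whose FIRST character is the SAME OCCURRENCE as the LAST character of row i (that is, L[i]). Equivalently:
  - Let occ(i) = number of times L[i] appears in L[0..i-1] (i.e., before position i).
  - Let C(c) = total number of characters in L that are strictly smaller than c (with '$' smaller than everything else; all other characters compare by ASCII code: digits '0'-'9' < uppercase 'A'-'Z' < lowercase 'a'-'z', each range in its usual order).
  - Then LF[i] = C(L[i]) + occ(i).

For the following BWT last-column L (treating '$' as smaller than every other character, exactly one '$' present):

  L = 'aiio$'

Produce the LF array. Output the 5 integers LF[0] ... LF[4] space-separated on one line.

Answer: 1 2 3 4 0

Derivation:
Char counts: '$':1, 'a':1, 'i':2, 'o':1
C (first-col start): C('$')=0, C('a')=1, C('i')=2, C('o')=4
L[0]='a': occ=0, LF[0]=C('a')+0=1+0=1
L[1]='i': occ=0, LF[1]=C('i')+0=2+0=2
L[2]='i': occ=1, LF[2]=C('i')+1=2+1=3
L[3]='o': occ=0, LF[3]=C('o')+0=4+0=4
L[4]='$': occ=0, LF[4]=C('$')+0=0+0=0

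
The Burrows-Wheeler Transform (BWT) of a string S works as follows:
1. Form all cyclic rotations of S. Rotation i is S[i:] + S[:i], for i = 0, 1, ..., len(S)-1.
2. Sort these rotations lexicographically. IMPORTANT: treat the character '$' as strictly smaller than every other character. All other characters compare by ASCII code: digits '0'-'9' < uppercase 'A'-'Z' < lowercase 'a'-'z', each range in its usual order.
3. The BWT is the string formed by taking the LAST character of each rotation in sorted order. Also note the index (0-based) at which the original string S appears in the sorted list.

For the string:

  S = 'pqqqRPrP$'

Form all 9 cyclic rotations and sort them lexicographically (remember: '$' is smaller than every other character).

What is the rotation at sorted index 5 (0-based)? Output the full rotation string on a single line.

Answer: qRPrP$pqq

Derivation:
All 9 rotations (rotation i = S[i:]+S[:i]):
  rot[0] = pqqqRPrP$
  rot[1] = qqqRPrP$p
  rot[2] = qqRPrP$pq
  rot[3] = qRPrP$pqq
  rot[4] = RPrP$pqqq
  rot[5] = PrP$pqqqR
  rot[6] = rP$pqqqRP
  rot[7] = P$pqqqRPr
  rot[8] = $pqqqRPrP
Sorted (with $ < everything):
  sorted[0] = $pqqqRPrP
  sorted[1] = P$pqqqRPr
  sorted[2] = PrP$pqqqR
  sorted[3] = RPrP$pqqq
  sorted[4] = pqqqRPrP$
  sorted[5] = qRPrP$pqq
  sorted[6] = qqRPrP$pq
  sorted[7] = qqqRPrP$p
  sorted[8] = rP$pqqqRP
sorted[5] = qRPrP$pqq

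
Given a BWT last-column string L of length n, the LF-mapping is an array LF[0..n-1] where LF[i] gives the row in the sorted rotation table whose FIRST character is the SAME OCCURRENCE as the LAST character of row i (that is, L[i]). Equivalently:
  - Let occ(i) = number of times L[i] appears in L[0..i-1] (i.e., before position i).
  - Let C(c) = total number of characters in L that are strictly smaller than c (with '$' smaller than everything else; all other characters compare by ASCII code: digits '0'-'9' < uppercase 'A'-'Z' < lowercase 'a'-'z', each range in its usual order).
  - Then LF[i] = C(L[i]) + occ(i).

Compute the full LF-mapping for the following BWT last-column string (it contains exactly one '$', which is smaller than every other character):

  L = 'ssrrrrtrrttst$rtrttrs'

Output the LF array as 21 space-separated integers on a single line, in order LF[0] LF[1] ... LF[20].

Char counts: '$':1, 'r':9, 's':4, 't':7
C (first-col start): C('$')=0, C('r')=1, C('s')=10, C('t')=14
L[0]='s': occ=0, LF[0]=C('s')+0=10+0=10
L[1]='s': occ=1, LF[1]=C('s')+1=10+1=11
L[2]='r': occ=0, LF[2]=C('r')+0=1+0=1
L[3]='r': occ=1, LF[3]=C('r')+1=1+1=2
L[4]='r': occ=2, LF[4]=C('r')+2=1+2=3
L[5]='r': occ=3, LF[5]=C('r')+3=1+3=4
L[6]='t': occ=0, LF[6]=C('t')+0=14+0=14
L[7]='r': occ=4, LF[7]=C('r')+4=1+4=5
L[8]='r': occ=5, LF[8]=C('r')+5=1+5=6
L[9]='t': occ=1, LF[9]=C('t')+1=14+1=15
L[10]='t': occ=2, LF[10]=C('t')+2=14+2=16
L[11]='s': occ=2, LF[11]=C('s')+2=10+2=12
L[12]='t': occ=3, LF[12]=C('t')+3=14+3=17
L[13]='$': occ=0, LF[13]=C('$')+0=0+0=0
L[14]='r': occ=6, LF[14]=C('r')+6=1+6=7
L[15]='t': occ=4, LF[15]=C('t')+4=14+4=18
L[16]='r': occ=7, LF[16]=C('r')+7=1+7=8
L[17]='t': occ=5, LF[17]=C('t')+5=14+5=19
L[18]='t': occ=6, LF[18]=C('t')+6=14+6=20
L[19]='r': occ=8, LF[19]=C('r')+8=1+8=9
L[20]='s': occ=3, LF[20]=C('s')+3=10+3=13

Answer: 10 11 1 2 3 4 14 5 6 15 16 12 17 0 7 18 8 19 20 9 13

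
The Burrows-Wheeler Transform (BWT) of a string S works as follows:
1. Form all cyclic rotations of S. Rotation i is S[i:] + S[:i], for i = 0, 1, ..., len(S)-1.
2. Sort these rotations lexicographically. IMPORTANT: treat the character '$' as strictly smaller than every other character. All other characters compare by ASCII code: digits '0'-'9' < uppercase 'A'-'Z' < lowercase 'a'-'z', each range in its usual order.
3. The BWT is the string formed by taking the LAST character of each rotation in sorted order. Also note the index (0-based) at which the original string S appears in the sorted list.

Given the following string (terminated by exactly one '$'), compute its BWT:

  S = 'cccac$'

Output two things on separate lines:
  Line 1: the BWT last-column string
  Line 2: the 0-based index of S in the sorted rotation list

Answer: ccacc$
5

Derivation:
All 6 rotations (rotation i = S[i:]+S[:i]):
  rot[0] = cccac$
  rot[1] = ccac$c
  rot[2] = cac$cc
  rot[3] = ac$ccc
  rot[4] = c$ccca
  rot[5] = $cccac
Sorted (with $ < everything):
  sorted[0] = $cccac  (last char: 'c')
  sorted[1] = ac$ccc  (last char: 'c')
  sorted[2] = c$ccca  (last char: 'a')
  sorted[3] = cac$cc  (last char: 'c')
  sorted[4] = ccac$c  (last char: 'c')
  sorted[5] = cccac$  (last char: '$')
Last column: ccacc$
Original string S is at sorted index 5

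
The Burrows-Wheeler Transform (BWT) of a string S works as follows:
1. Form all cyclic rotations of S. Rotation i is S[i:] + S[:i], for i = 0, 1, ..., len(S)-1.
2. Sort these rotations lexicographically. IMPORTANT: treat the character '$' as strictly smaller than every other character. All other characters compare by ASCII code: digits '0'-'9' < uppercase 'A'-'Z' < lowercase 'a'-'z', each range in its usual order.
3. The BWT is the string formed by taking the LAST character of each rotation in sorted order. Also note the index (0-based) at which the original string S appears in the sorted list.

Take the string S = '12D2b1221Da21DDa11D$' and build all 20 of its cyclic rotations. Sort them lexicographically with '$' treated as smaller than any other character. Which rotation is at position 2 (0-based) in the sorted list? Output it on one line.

All 20 rotations (rotation i = S[i:]+S[:i]):
  rot[0] = 12D2b1221Da21DDa11D$
  rot[1] = 2D2b1221Da21DDa11D$1
  rot[2] = D2b1221Da21DDa11D$12
  rot[3] = 2b1221Da21DDa11D$12D
  rot[4] = b1221Da21DDa11D$12D2
  rot[5] = 1221Da21DDa11D$12D2b
  rot[6] = 221Da21DDa11D$12D2b1
  rot[7] = 21Da21DDa11D$12D2b12
  rot[8] = 1Da21DDa11D$12D2b122
  rot[9] = Da21DDa11D$12D2b1221
  rot[10] = a21DDa11D$12D2b1221D
  rot[11] = 21DDa11D$12D2b1221Da
  rot[12] = 1DDa11D$12D2b1221Da2
  rot[13] = DDa11D$12D2b1221Da21
  rot[14] = Da11D$12D2b1221Da21D
  rot[15] = a11D$12D2b1221Da21DD
  rot[16] = 11D$12D2b1221Da21DDa
  rot[17] = 1D$12D2b1221Da21DDa1
  rot[18] = D$12D2b1221Da21DDa11
  rot[19] = $12D2b1221Da21DDa11D
Sorted (with $ < everything):
  sorted[0] = $12D2b1221Da21DDa11D
  sorted[1] = 11D$12D2b1221Da21DDa
  sorted[2] = 1221Da21DDa11D$12D2b
  sorted[3] = 12D2b1221Da21DDa11D$
  sorted[4] = 1D$12D2b1221Da21DDa1
  sorted[5] = 1DDa11D$12D2b1221Da2
  sorted[6] = 1Da21DDa11D$12D2b122
  sorted[7] = 21DDa11D$12D2b1221Da
  sorted[8] = 21Da21DDa11D$12D2b12
  sorted[9] = 221Da21DDa11D$12D2b1
  sorted[10] = 2D2b1221Da21DDa11D$1
  sorted[11] = 2b1221Da21DDa11D$12D
  sorted[12] = D$12D2b1221Da21DDa11
  sorted[13] = D2b1221Da21DDa11D$12
  sorted[14] = DDa11D$12D2b1221Da21
  sorted[15] = Da11D$12D2b1221Da21D
  sorted[16] = Da21DDa11D$12D2b1221
  sorted[17] = a11D$12D2b1221Da21DD
  sorted[18] = a21DDa11D$12D2b1221D
  sorted[19] = b1221Da21DDa11D$12D2
sorted[2] = 1221Da21DDa11D$12D2b

Answer: 1221Da21DDa11D$12D2b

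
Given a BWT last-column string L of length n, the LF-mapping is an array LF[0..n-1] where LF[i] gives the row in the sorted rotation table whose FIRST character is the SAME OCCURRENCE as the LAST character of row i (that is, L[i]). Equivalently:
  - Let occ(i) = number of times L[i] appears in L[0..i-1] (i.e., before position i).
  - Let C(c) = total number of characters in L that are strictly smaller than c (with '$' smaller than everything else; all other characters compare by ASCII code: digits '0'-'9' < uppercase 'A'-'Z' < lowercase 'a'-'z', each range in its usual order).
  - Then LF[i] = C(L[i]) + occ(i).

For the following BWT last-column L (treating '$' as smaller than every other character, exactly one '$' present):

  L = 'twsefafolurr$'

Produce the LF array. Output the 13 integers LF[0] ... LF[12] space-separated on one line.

Answer: 10 12 9 2 3 1 4 6 5 11 7 8 0

Derivation:
Char counts: '$':1, 'a':1, 'e':1, 'f':2, 'l':1, 'o':1, 'r':2, 's':1, 't':1, 'u':1, 'w':1
C (first-col start): C('$')=0, C('a')=1, C('e')=2, C('f')=3, C('l')=5, C('o')=6, C('r')=7, C('s')=9, C('t')=10, C('u')=11, C('w')=12
L[0]='t': occ=0, LF[0]=C('t')+0=10+0=10
L[1]='w': occ=0, LF[1]=C('w')+0=12+0=12
L[2]='s': occ=0, LF[2]=C('s')+0=9+0=9
L[3]='e': occ=0, LF[3]=C('e')+0=2+0=2
L[4]='f': occ=0, LF[4]=C('f')+0=3+0=3
L[5]='a': occ=0, LF[5]=C('a')+0=1+0=1
L[6]='f': occ=1, LF[6]=C('f')+1=3+1=4
L[7]='o': occ=0, LF[7]=C('o')+0=6+0=6
L[8]='l': occ=0, LF[8]=C('l')+0=5+0=5
L[9]='u': occ=0, LF[9]=C('u')+0=11+0=11
L[10]='r': occ=0, LF[10]=C('r')+0=7+0=7
L[11]='r': occ=1, LF[11]=C('r')+1=7+1=8
L[12]='$': occ=0, LF[12]=C('$')+0=0+0=0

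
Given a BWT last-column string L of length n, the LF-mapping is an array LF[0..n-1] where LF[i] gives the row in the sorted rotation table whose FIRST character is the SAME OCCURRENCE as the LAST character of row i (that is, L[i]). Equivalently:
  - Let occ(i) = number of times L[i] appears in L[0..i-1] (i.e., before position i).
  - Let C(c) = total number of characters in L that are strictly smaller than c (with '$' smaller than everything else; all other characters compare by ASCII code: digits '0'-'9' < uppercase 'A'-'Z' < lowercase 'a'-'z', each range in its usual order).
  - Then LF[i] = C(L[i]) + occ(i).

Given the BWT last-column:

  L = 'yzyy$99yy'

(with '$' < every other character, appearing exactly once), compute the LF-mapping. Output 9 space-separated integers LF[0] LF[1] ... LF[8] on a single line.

Char counts: '$':1, '9':2, 'y':5, 'z':1
C (first-col start): C('$')=0, C('9')=1, C('y')=3, C('z')=8
L[0]='y': occ=0, LF[0]=C('y')+0=3+0=3
L[1]='z': occ=0, LF[1]=C('z')+0=8+0=8
L[2]='y': occ=1, LF[2]=C('y')+1=3+1=4
L[3]='y': occ=2, LF[3]=C('y')+2=3+2=5
L[4]='$': occ=0, LF[4]=C('$')+0=0+0=0
L[5]='9': occ=0, LF[5]=C('9')+0=1+0=1
L[6]='9': occ=1, LF[6]=C('9')+1=1+1=2
L[7]='y': occ=3, LF[7]=C('y')+3=3+3=6
L[8]='y': occ=4, LF[8]=C('y')+4=3+4=7

Answer: 3 8 4 5 0 1 2 6 7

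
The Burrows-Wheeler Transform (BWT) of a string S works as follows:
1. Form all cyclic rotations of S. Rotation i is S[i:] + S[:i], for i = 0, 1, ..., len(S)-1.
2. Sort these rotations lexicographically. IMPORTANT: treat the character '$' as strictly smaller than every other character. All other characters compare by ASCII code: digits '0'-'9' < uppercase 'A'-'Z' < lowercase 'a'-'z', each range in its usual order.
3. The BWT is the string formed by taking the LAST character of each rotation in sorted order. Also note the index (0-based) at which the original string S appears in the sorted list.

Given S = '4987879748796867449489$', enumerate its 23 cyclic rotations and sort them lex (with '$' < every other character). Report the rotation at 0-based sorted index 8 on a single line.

All 23 rotations (rotation i = S[i:]+S[:i]):
  rot[0] = 4987879748796867449489$
  rot[1] = 987879748796867449489$4
  rot[2] = 87879748796867449489$49
  rot[3] = 7879748796867449489$498
  rot[4] = 879748796867449489$4987
  rot[5] = 79748796867449489$49878
  rot[6] = 9748796867449489$498787
  rot[7] = 748796867449489$4987879
  rot[8] = 48796867449489$49878797
  rot[9] = 8796867449489$498787974
  rot[10] = 796867449489$4987879748
  rot[11] = 96867449489$49878797487
  rot[12] = 6867449489$498787974879
  rot[13] = 867449489$4987879748796
  rot[14] = 67449489$49878797487968
  rot[15] = 7449489$498787974879686
  rot[16] = 449489$4987879748796867
  rot[17] = 49489$49878797487968674
  rot[18] = 9489$498787974879686744
  rot[19] = 489$4987879748796867449
  rot[20] = 89$49878797487968674494
  rot[21] = 9$498787974879686744948
  rot[22] = $4987879748796867449489
Sorted (with $ < everything):
  sorted[0] = $4987879748796867449489
  sorted[1] = 449489$4987879748796867
  sorted[2] = 48796867449489$49878797
  sorted[3] = 489$4987879748796867449
  sorted[4] = 49489$49878797487968674
  sorted[5] = 4987879748796867449489$
  sorted[6] = 67449489$49878797487968
  sorted[7] = 6867449489$498787974879
  sorted[8] = 7449489$498787974879686
  sorted[9] = 748796867449489$4987879
  sorted[10] = 7879748796867449489$498
  sorted[11] = 796867449489$4987879748
  sorted[12] = 79748796867449489$49878
  sorted[13] = 867449489$4987879748796
  sorted[14] = 87879748796867449489$49
  sorted[15] = 8796867449489$498787974
  sorted[16] = 879748796867449489$4987
  sorted[17] = 89$49878797487968674494
  sorted[18] = 9$498787974879686744948
  sorted[19] = 9489$498787974879686744
  sorted[20] = 96867449489$49878797487
  sorted[21] = 9748796867449489$498787
  sorted[22] = 987879748796867449489$4
sorted[8] = 7449489$498787974879686

Answer: 7449489$498787974879686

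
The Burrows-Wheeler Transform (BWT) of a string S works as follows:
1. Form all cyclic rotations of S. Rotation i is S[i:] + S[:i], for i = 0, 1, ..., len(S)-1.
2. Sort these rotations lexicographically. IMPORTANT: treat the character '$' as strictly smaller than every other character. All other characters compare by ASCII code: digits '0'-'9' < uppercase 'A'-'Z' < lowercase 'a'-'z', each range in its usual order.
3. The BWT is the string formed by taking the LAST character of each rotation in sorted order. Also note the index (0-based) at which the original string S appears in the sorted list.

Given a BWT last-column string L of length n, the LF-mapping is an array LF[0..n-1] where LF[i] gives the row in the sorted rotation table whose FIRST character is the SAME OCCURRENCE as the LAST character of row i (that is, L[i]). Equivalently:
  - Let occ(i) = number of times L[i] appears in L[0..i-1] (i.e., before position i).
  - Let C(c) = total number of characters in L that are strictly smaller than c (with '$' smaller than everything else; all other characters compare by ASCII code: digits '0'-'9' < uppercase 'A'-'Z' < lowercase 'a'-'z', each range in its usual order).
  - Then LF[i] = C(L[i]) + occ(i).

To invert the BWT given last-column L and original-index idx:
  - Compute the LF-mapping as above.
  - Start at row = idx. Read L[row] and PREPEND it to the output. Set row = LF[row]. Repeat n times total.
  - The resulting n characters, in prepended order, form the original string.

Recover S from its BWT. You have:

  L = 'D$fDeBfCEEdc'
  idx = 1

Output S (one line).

Answer: BEdfCcfEeDD$

Derivation:
LF mapping: 3 0 10 4 9 1 11 2 5 6 8 7
Walk LF starting at row 1, prepending L[row]:
  step 1: row=1, L[1]='$', prepend. Next row=LF[1]=0
  step 2: row=0, L[0]='D', prepend. Next row=LF[0]=3
  step 3: row=3, L[3]='D', prepend. Next row=LF[3]=4
  step 4: row=4, L[4]='e', prepend. Next row=LF[4]=9
  step 5: row=9, L[9]='E', prepend. Next row=LF[9]=6
  step 6: row=6, L[6]='f', prepend. Next row=LF[6]=11
  step 7: row=11, L[11]='c', prepend. Next row=LF[11]=7
  step 8: row=7, L[7]='C', prepend. Next row=LF[7]=2
  step 9: row=2, L[2]='f', prepend. Next row=LF[2]=10
  step 10: row=10, L[10]='d', prepend. Next row=LF[10]=8
  step 11: row=8, L[8]='E', prepend. Next row=LF[8]=5
  step 12: row=5, L[5]='B', prepend. Next row=LF[5]=1
Reversed output: BEdfCcfEeDD$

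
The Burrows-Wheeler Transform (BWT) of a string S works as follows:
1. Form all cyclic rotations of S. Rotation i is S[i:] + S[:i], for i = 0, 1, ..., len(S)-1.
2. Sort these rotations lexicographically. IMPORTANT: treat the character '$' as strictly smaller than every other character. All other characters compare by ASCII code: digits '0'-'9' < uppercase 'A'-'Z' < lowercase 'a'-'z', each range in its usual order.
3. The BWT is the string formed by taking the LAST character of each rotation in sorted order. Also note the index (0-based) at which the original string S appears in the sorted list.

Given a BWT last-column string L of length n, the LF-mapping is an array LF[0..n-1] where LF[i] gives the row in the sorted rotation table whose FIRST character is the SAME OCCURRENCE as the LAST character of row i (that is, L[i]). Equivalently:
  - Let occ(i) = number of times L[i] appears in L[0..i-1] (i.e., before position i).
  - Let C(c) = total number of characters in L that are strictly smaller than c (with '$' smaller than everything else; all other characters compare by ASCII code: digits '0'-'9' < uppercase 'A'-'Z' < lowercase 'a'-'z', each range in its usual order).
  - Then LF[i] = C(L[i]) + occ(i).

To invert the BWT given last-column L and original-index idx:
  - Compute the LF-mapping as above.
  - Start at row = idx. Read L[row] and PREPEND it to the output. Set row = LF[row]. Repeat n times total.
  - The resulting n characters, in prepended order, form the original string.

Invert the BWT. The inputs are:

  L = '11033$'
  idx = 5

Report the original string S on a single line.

LF mapping: 2 3 1 4 5 0
Walk LF starting at row 5, prepending L[row]:
  step 1: row=5, L[5]='$', prepend. Next row=LF[5]=0
  step 2: row=0, L[0]='1', prepend. Next row=LF[0]=2
  step 3: row=2, L[2]='0', prepend. Next row=LF[2]=1
  step 4: row=1, L[1]='1', prepend. Next row=LF[1]=3
  step 5: row=3, L[3]='3', prepend. Next row=LF[3]=4
  step 6: row=4, L[4]='3', prepend. Next row=LF[4]=5
Reversed output: 33101$

Answer: 33101$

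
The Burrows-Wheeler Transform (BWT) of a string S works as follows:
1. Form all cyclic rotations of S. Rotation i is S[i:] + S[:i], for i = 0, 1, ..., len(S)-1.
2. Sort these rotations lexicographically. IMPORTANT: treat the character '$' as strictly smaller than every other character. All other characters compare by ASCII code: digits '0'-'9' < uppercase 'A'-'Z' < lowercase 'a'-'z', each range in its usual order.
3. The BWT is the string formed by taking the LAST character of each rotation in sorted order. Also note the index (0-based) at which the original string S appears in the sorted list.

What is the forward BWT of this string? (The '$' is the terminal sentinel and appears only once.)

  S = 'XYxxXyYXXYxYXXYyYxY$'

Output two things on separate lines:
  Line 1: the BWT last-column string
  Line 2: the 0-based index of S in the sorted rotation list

Answer: YYYX$XxxyxyXXXxYYYXY
4

Derivation:
All 20 rotations (rotation i = S[i:]+S[:i]):
  rot[0] = XYxxXyYXXYxYXXYyYxY$
  rot[1] = YxxXyYXXYxYXXYyYxY$X
  rot[2] = xxXyYXXYxYXXYyYxY$XY
  rot[3] = xXyYXXYxYXXYyYxY$XYx
  rot[4] = XyYXXYxYXXYyYxY$XYxx
  rot[5] = yYXXYxYXXYyYxY$XYxxX
  rot[6] = YXXYxYXXYyYxY$XYxxXy
  rot[7] = XXYxYXXYyYxY$XYxxXyY
  rot[8] = XYxYXXYyYxY$XYxxXyYX
  rot[9] = YxYXXYyYxY$XYxxXyYXX
  rot[10] = xYXXYyYxY$XYxxXyYXXY
  rot[11] = YXXYyYxY$XYxxXyYXXYx
  rot[12] = XXYyYxY$XYxxXyYXXYxY
  rot[13] = XYyYxY$XYxxXyYXXYxYX
  rot[14] = YyYxY$XYxxXyYXXYxYXX
  rot[15] = yYxY$XYxxXyYXXYxYXXY
  rot[16] = YxY$XYxxXyYXXYxYXXYy
  rot[17] = xY$XYxxXyYXXYxYXXYyY
  rot[18] = Y$XYxxXyYXXYxYXXYyYx
  rot[19] = $XYxxXyYXXYxYXXYyYxY
Sorted (with $ < everything):
  sorted[0] = $XYxxXyYXXYxYXXYyYxY  (last char: 'Y')
  sorted[1] = XXYxYXXYyYxY$XYxxXyY  (last char: 'Y')
  sorted[2] = XXYyYxY$XYxxXyYXXYxY  (last char: 'Y')
  sorted[3] = XYxYXXYyYxY$XYxxXyYX  (last char: 'X')
  sorted[4] = XYxxXyYXXYxYXXYyYxY$  (last char: '$')
  sorted[5] = XYyYxY$XYxxXyYXXYxYX  (last char: 'X')
  sorted[6] = XyYXXYxYXXYyYxY$XYxx  (last char: 'x')
  sorted[7] = Y$XYxxXyYXXYxYXXYyYx  (last char: 'x')
  sorted[8] = YXXYxYXXYyYxY$XYxxXy  (last char: 'y')
  sorted[9] = YXXYyYxY$XYxxXyYXXYx  (last char: 'x')
  sorted[10] = YxY$XYxxXyYXXYxYXXYy  (last char: 'y')
  sorted[11] = YxYXXYyYxY$XYxxXyYXX  (last char: 'X')
  sorted[12] = YxxXyYXXYxYXXYyYxY$X  (last char: 'X')
  sorted[13] = YyYxY$XYxxXyYXXYxYXX  (last char: 'X')
  sorted[14] = xXyYXXYxYXXYyYxY$XYx  (last char: 'x')
  sorted[15] = xY$XYxxXyYXXYxYXXYyY  (last char: 'Y')
  sorted[16] = xYXXYyYxY$XYxxXyYXXY  (last char: 'Y')
  sorted[17] = xxXyYXXYxYXXYyYxY$XY  (last char: 'Y')
  sorted[18] = yYXXYxYXXYyYxY$XYxxX  (last char: 'X')
  sorted[19] = yYxY$XYxxXyYXXYxYXXY  (last char: 'Y')
Last column: YYYX$XxxyxyXXXxYYYXY
Original string S is at sorted index 4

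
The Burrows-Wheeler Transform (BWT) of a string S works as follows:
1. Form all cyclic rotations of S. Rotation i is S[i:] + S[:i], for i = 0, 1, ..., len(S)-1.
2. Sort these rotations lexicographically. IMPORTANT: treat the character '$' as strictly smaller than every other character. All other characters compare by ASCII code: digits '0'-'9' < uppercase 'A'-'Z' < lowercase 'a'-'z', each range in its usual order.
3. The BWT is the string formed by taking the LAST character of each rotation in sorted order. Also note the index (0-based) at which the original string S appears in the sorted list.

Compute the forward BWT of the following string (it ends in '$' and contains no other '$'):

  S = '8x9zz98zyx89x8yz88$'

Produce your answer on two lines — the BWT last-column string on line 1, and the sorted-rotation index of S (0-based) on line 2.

All 19 rotations (rotation i = S[i:]+S[:i]):
  rot[0] = 8x9zz98zyx89x8yz88$
  rot[1] = x9zz98zyx89x8yz88$8
  rot[2] = 9zz98zyx89x8yz88$8x
  rot[3] = zz98zyx89x8yz88$8x9
  rot[4] = z98zyx89x8yz88$8x9z
  rot[5] = 98zyx89x8yz88$8x9zz
  rot[6] = 8zyx89x8yz88$8x9zz9
  rot[7] = zyx89x8yz88$8x9zz98
  rot[8] = yx89x8yz88$8x9zz98z
  rot[9] = x89x8yz88$8x9zz98zy
  rot[10] = 89x8yz88$8x9zz98zyx
  rot[11] = 9x8yz88$8x9zz98zyx8
  rot[12] = x8yz88$8x9zz98zyx89
  rot[13] = 8yz88$8x9zz98zyx89x
  rot[14] = yz88$8x9zz98zyx89x8
  rot[15] = z88$8x9zz98zyx89x8y
  rot[16] = 88$8x9zz98zyx89x8yz
  rot[17] = 8$8x9zz98zyx89x8yz8
  rot[18] = $8x9zz98zyx89x8yz88
Sorted (with $ < everything):
  sorted[0] = $8x9zz98zyx89x8yz88  (last char: '8')
  sorted[1] = 8$8x9zz98zyx89x8yz8  (last char: '8')
  sorted[2] = 88$8x9zz98zyx89x8yz  (last char: 'z')
  sorted[3] = 89x8yz88$8x9zz98zyx  (last char: 'x')
  sorted[4] = 8x9zz98zyx89x8yz88$  (last char: '$')
  sorted[5] = 8yz88$8x9zz98zyx89x  (last char: 'x')
  sorted[6] = 8zyx89x8yz88$8x9zz9  (last char: '9')
  sorted[7] = 98zyx89x8yz88$8x9zz  (last char: 'z')
  sorted[8] = 9x8yz88$8x9zz98zyx8  (last char: '8')
  sorted[9] = 9zz98zyx89x8yz88$8x  (last char: 'x')
  sorted[10] = x89x8yz88$8x9zz98zy  (last char: 'y')
  sorted[11] = x8yz88$8x9zz98zyx89  (last char: '9')
  sorted[12] = x9zz98zyx89x8yz88$8  (last char: '8')
  sorted[13] = yx89x8yz88$8x9zz98z  (last char: 'z')
  sorted[14] = yz88$8x9zz98zyx89x8  (last char: '8')
  sorted[15] = z88$8x9zz98zyx89x8y  (last char: 'y')
  sorted[16] = z98zyx89x8yz88$8x9z  (last char: 'z')
  sorted[17] = zyx89x8yz88$8x9zz98  (last char: '8')
  sorted[18] = zz98zyx89x8yz88$8x9  (last char: '9')
Last column: 88zx$x9z8xy98z8yz89
Original string S is at sorted index 4

Answer: 88zx$x9z8xy98z8yz89
4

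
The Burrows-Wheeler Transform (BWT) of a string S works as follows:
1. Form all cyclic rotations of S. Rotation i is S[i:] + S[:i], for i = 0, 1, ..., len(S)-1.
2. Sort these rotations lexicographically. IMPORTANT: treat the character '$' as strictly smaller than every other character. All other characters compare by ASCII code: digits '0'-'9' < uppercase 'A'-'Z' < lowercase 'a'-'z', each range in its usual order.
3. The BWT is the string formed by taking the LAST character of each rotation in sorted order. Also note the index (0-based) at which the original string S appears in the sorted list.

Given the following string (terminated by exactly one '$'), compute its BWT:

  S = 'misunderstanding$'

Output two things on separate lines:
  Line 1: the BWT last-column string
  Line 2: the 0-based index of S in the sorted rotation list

Answer: gtnndndm$uaieriss
8

Derivation:
All 17 rotations (rotation i = S[i:]+S[:i]):
  rot[0] = misunderstanding$
  rot[1] = isunderstanding$m
  rot[2] = sunderstanding$mi
  rot[3] = understanding$mis
  rot[4] = nderstanding$misu
  rot[5] = derstanding$misun
  rot[6] = erstanding$misund
  rot[7] = rstanding$misunde
  rot[8] = standing$misunder
  rot[9] = tanding$misunders
  rot[10] = anding$misunderst
  rot[11] = nding$misundersta
  rot[12] = ding$misunderstan
  rot[13] = ing$misunderstand
  rot[14] = ng$misunderstandi
  rot[15] = g$misunderstandin
  rot[16] = $misunderstanding
Sorted (with $ < everything):
  sorted[0] = $misunderstanding  (last char: 'g')
  sorted[1] = anding$misunderst  (last char: 't')
  sorted[2] = derstanding$misun  (last char: 'n')
  sorted[3] = ding$misunderstan  (last char: 'n')
  sorted[4] = erstanding$misund  (last char: 'd')
  sorted[5] = g$misunderstandin  (last char: 'n')
  sorted[6] = ing$misunderstand  (last char: 'd')
  sorted[7] = isunderstanding$m  (last char: 'm')
  sorted[8] = misunderstanding$  (last char: '$')
  sorted[9] = nderstanding$misu  (last char: 'u')
  sorted[10] = nding$misundersta  (last char: 'a')
  sorted[11] = ng$misunderstandi  (last char: 'i')
  sorted[12] = rstanding$misunde  (last char: 'e')
  sorted[13] = standing$misunder  (last char: 'r')
  sorted[14] = sunderstanding$mi  (last char: 'i')
  sorted[15] = tanding$misunders  (last char: 's')
  sorted[16] = understanding$mis  (last char: 's')
Last column: gtnndndm$uaieriss
Original string S is at sorted index 8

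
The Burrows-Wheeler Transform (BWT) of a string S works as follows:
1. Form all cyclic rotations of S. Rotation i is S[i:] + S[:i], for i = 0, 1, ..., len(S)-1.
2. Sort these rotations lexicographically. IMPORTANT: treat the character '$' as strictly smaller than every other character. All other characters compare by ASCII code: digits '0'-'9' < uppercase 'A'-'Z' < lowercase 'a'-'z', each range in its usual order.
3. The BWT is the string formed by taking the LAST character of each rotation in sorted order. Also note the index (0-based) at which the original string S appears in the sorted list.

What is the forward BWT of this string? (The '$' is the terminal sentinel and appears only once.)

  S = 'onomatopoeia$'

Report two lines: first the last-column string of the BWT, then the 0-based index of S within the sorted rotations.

All 13 rotations (rotation i = S[i:]+S[:i]):
  rot[0] = onomatopoeia$
  rot[1] = nomatopoeia$o
  rot[2] = omatopoeia$on
  rot[3] = matopoeia$ono
  rot[4] = atopoeia$onom
  rot[5] = topoeia$onoma
  rot[6] = opoeia$onomat
  rot[7] = poeia$onomato
  rot[8] = oeia$onomatop
  rot[9] = eia$onomatopo
  rot[10] = ia$onomatopoe
  rot[11] = a$onomatopoei
  rot[12] = $onomatopoeia
Sorted (with $ < everything):
  sorted[0] = $onomatopoeia  (last char: 'a')
  sorted[1] = a$onomatopoei  (last char: 'i')
  sorted[2] = atopoeia$onom  (last char: 'm')
  sorted[3] = eia$onomatopo  (last char: 'o')
  sorted[4] = ia$onomatopoe  (last char: 'e')
  sorted[5] = matopoeia$ono  (last char: 'o')
  sorted[6] = nomatopoeia$o  (last char: 'o')
  sorted[7] = oeia$onomatop  (last char: 'p')
  sorted[8] = omatopoeia$on  (last char: 'n')
  sorted[9] = onomatopoeia$  (last char: '$')
  sorted[10] = opoeia$onomat  (last char: 't')
  sorted[11] = poeia$onomato  (last char: 'o')
  sorted[12] = topoeia$onoma  (last char: 'a')
Last column: aimoeoopn$toa
Original string S is at sorted index 9

Answer: aimoeoopn$toa
9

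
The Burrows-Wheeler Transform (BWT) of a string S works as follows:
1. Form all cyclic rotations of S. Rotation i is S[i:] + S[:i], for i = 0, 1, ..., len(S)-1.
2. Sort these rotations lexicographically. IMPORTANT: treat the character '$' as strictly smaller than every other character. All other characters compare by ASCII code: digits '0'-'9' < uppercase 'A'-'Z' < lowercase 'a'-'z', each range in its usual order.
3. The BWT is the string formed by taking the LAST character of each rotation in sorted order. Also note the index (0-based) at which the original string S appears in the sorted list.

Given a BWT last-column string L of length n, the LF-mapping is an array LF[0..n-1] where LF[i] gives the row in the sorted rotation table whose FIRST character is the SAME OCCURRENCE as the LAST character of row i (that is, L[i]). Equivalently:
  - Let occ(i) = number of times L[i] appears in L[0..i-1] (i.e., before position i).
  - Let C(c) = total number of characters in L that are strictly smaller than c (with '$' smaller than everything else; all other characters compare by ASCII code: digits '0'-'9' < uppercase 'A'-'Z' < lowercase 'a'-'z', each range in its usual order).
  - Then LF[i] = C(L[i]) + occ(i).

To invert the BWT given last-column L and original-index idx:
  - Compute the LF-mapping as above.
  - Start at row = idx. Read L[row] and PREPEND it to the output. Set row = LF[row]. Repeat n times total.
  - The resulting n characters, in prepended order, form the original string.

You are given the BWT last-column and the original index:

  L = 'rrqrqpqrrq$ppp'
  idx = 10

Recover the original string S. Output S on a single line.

LF mapping: 9 10 5 11 6 1 7 12 13 8 0 2 3 4
Walk LF starting at row 10, prepending L[row]:
  step 1: row=10, L[10]='$', prepend. Next row=LF[10]=0
  step 2: row=0, L[0]='r', prepend. Next row=LF[0]=9
  step 3: row=9, L[9]='q', prepend. Next row=LF[9]=8
  step 4: row=8, L[8]='r', prepend. Next row=LF[8]=13
  step 5: row=13, L[13]='p', prepend. Next row=LF[13]=4
  step 6: row=4, L[4]='q', prepend. Next row=LF[4]=6
  step 7: row=6, L[6]='q', prepend. Next row=LF[6]=7
  step 8: row=7, L[7]='r', prepend. Next row=LF[7]=12
  step 9: row=12, L[12]='p', prepend. Next row=LF[12]=3
  step 10: row=3, L[3]='r', prepend. Next row=LF[3]=11
  step 11: row=11, L[11]='p', prepend. Next row=LF[11]=2
  step 12: row=2, L[2]='q', prepend. Next row=LF[2]=5
  step 13: row=5, L[5]='p', prepend. Next row=LF[5]=1
  step 14: row=1, L[1]='r', prepend. Next row=LF[1]=10
Reversed output: rpqprprqqprqr$

Answer: rpqprprqqprqr$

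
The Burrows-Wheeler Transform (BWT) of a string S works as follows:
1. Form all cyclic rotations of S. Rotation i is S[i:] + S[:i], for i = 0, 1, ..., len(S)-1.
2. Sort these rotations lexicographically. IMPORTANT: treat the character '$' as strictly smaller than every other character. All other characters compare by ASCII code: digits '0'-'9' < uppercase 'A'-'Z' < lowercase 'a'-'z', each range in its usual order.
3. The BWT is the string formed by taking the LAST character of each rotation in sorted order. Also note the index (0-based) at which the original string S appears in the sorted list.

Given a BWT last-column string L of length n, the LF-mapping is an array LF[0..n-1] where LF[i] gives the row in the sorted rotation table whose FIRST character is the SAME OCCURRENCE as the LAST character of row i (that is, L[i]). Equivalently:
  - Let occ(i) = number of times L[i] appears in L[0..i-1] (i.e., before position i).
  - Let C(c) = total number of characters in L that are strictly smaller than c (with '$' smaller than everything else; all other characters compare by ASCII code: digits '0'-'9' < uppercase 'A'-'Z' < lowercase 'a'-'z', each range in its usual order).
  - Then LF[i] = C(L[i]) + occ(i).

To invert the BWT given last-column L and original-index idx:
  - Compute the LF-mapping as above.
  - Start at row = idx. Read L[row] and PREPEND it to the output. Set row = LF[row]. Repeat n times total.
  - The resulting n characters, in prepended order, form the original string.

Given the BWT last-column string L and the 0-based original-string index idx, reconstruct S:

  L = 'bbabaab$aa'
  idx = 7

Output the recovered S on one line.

Answer: baaabaabb$

Derivation:
LF mapping: 6 7 1 8 2 3 9 0 4 5
Walk LF starting at row 7, prepending L[row]:
  step 1: row=7, L[7]='$', prepend. Next row=LF[7]=0
  step 2: row=0, L[0]='b', prepend. Next row=LF[0]=6
  step 3: row=6, L[6]='b', prepend. Next row=LF[6]=9
  step 4: row=9, L[9]='a', prepend. Next row=LF[9]=5
  step 5: row=5, L[5]='a', prepend. Next row=LF[5]=3
  step 6: row=3, L[3]='b', prepend. Next row=LF[3]=8
  step 7: row=8, L[8]='a', prepend. Next row=LF[8]=4
  step 8: row=4, L[4]='a', prepend. Next row=LF[4]=2
  step 9: row=2, L[2]='a', prepend. Next row=LF[2]=1
  step 10: row=1, L[1]='b', prepend. Next row=LF[1]=7
Reversed output: baaabaabb$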